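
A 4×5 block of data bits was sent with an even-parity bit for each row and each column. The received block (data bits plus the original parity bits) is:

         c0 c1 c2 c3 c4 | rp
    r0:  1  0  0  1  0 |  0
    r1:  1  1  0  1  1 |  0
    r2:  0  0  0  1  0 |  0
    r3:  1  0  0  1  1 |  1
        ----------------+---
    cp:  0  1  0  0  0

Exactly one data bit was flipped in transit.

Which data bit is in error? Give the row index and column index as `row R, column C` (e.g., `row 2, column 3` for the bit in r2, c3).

row 2, column 0

Recompute each row's even parity and compare to rp:
  r0: data parity 0, sent rp 0 → ok
  r1: data parity 0, sent rp 0 → ok
  r2: data parity 1, sent rp 0 → mismatch
  r3: data parity 1, sent rp 1 → ok
Recompute each column's even parity and compare to cp:
  c0: data parity 1, sent cp 0 → mismatch
  c1: data parity 1, sent cp 1 → ok
  c2: data parity 0, sent cp 0 → ok
  c3: data parity 0, sent cp 0 → ok
  c4: data parity 0, sent cp 0 → ok
Exactly one row (r2) and one column (c0) fail → the flipped bit is at their intersection.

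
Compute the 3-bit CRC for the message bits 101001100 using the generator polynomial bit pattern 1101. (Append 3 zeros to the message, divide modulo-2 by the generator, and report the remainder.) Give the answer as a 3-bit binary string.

110

Append 3 zeros: 101001100000. Divide by 1101 (XOR where the leading bit is 1):
  pos 0: 1010 XOR 1101 = 0111
  pos 1: 1110 XOR 1101 = 0011
  pos 3: 1111 XOR 1101 = 0010
  pos 5: 1000 XOR 1101 = 0101
  pos 6: 1010 XOR 1101 = 0111
  pos 7: 1110 XOR 1101 = 0011
Remainder (last 3 bits) = 110. This is the CRC / FCS.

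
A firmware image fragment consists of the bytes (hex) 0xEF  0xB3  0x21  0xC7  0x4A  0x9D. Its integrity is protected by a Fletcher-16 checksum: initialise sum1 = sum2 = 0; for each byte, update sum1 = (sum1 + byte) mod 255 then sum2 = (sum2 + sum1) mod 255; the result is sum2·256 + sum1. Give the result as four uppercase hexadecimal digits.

Running sums (mod 255):
  after byte 0 (0xEF): sum1=239, sum2=239
  after byte 1 (0xB3): sum1=163, sum2=147
  after byte 2 (0x21): sum1=196, sum2=88
  after byte 3 (0xC7): sum1=140, sum2=228
  after byte 4 (0x4A): sum1=214, sum2=187
  after byte 5 (0x9D): sum1=116, sum2=48
Checksum = sum2·256 + sum1 = 48·256 + 116 = 12404 = 0x3074.

3074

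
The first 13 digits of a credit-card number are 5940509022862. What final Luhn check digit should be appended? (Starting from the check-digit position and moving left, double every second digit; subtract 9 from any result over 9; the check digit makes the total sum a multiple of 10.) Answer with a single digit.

Partial digits right→left: 2 6 8 2 2 0 9 0 5 0 4 9 5
Double every second digit counting from the check-digit position (so the 1st, 3rd, 5th, ... of the partial from the right).
  doubled (with −9 where >9): 4 7 4 9 1 8 1 → sum 34
  kept as-is: 6 2 0 0 0 9 → sum 17
Total = 34 + 17 = 51.
Check digit = (10 − (51 mod 10)) mod 10 = 9.

9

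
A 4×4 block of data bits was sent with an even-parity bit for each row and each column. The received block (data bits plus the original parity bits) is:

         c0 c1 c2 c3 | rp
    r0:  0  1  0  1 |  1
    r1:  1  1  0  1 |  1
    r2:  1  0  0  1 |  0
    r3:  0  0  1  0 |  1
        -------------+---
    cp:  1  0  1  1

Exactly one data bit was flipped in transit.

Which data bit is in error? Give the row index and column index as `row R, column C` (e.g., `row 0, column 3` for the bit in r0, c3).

row 0, column 0

Recompute each row's even parity and compare to rp:
  r0: data parity 0, sent rp 1 → mismatch
  r1: data parity 1, sent rp 1 → ok
  r2: data parity 0, sent rp 0 → ok
  r3: data parity 1, sent rp 1 → ok
Recompute each column's even parity and compare to cp:
  c0: data parity 0, sent cp 1 → mismatch
  c1: data parity 0, sent cp 0 → ok
  c2: data parity 1, sent cp 1 → ok
  c3: data parity 1, sent cp 1 → ok
Exactly one row (r0) and one column (c0) fail → the flipped bit is at their intersection.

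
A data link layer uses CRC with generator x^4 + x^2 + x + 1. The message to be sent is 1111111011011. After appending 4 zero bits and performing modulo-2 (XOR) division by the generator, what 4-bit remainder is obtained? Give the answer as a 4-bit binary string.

0111

Append 4 zeros: 11111110110110000. Divide by 10111 (XOR where the leading bit is 1):
  pos 0: 11111 XOR 10111 = 01000
  pos 1: 10001 XOR 10111 = 00110
  pos 3: 11010 XOR 10111 = 01101
  pos 4: 11011 XOR 10111 = 01100
  pos 5: 11001 XOR 10111 = 01110
  pos 6: 11100 XOR 10111 = 01011
  pos 7: 10111 XOR 10111 = 00000
  pos 12: 10000 XOR 10111 = 00111
Remainder (last 4 bits) = 0111. This is the CRC / FCS.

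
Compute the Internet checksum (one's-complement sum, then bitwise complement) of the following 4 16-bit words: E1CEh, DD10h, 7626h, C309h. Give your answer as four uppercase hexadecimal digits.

One's-complement addition (fold any carry out of bit 15 back into bit 0):
  0xE1CE + 0xDD10 = 0x1BEDE → wrap carry → 0xBEDF
  0xBEDF + 0x7626 = 0x13505 → wrap carry → 0x3506
  0x3506 + 0xC309 = 0x0F80F
One's-complement sum = 0xF80F.
Checksum = ~0xF80F & 0xFFFF = 0x07F0.

07F0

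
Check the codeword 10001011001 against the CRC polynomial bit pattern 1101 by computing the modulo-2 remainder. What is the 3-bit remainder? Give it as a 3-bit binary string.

000

Modulo-2 division of 10001011001 by 1101:
  pos 0: 1000 XOR 1101 = 0101
  pos 1: 1011 XOR 1101 = 0110
  pos 2: 1100 XOR 1101 = 0001
  pos 5: 1110 XOR 1101 = 0011
  pos 7: 1101 XOR 1101 = 0000
Remainder = 000 (zero — the frame passes the CRC check).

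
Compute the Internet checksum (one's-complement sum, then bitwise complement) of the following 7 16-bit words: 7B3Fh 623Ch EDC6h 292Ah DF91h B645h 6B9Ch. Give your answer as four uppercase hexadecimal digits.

One's-complement addition (fold any carry out of bit 15 back into bit 0):
  0x7B3F + 0x623C = 0x0DD7B
  0xDD7B + 0xEDC6 = 0x1CB41 → wrap carry → 0xCB42
  0xCB42 + 0x292A = 0x0F46C
  0xF46C + 0xDF91 = 0x1D3FD → wrap carry → 0xD3FE
  0xD3FE + 0xB645 = 0x18A43 → wrap carry → 0x8A44
  0x8A44 + 0x6B9C = 0x0F5E0
One's-complement sum = 0xF5E0.
Checksum = ~0xF5E0 & 0xFFFF = 0x0A1F.

0A1F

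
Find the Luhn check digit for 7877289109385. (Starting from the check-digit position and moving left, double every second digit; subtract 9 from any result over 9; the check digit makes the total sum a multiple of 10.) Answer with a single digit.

Partial digits right→left: 5 8 3 9 0 1 9 8 2 7 7 8 7
Double every second digit counting from the check-digit position (so the 1st, 3rd, 5th, ... of the partial from the right).
  doubled (with −9 where >9): 1 6 0 9 4 5 5 → sum 30
  kept as-is: 8 9 1 8 7 8 → sum 41
Total = 30 + 41 = 71.
Check digit = (10 − (71 mod 10)) mod 10 = 9.

9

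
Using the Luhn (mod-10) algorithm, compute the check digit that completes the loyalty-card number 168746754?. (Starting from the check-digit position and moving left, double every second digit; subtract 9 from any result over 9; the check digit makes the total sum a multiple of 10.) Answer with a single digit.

Partial digits right→left: 4 5 7 6 4 7 8 6 1
Double every second digit counting from the check-digit position (so the 1st, 3rd, 5th, ... of the partial from the right).
  doubled (with −9 where >9): 8 5 8 7 2 → sum 30
  kept as-is: 5 6 7 6 → sum 24
Total = 30 + 24 = 54.
Check digit = (10 − (54 mod 10)) mod 10 = 6.

6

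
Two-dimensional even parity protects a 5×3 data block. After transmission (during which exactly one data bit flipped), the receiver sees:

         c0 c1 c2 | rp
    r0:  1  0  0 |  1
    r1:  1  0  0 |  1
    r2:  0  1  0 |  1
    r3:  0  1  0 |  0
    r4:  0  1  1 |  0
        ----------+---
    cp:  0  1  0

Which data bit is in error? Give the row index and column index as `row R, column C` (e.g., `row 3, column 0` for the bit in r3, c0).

row 3, column 2

Recompute each row's even parity and compare to rp:
  r0: data parity 1, sent rp 1 → ok
  r1: data parity 1, sent rp 1 → ok
  r2: data parity 1, sent rp 1 → ok
  r3: data parity 1, sent rp 0 → mismatch
  r4: data parity 0, sent rp 0 → ok
Recompute each column's even parity and compare to cp:
  c0: data parity 0, sent cp 0 → ok
  c1: data parity 1, sent cp 1 → ok
  c2: data parity 1, sent cp 0 → mismatch
Exactly one row (r3) and one column (c2) fail → the flipped bit is at their intersection.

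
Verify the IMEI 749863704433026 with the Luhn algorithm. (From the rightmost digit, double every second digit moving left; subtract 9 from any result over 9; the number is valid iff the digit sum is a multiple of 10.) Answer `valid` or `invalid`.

invalid

From the right, keep odd positions and double even positions (subtract 9 from any doubled value over 9):
  doubled (positions 2,4,...): 4 6 8 0 6 7 8 → sum 39
  kept (positions 1,3,...): 6 0 3 4 7 6 9 7 → sum 42
Total = 81.
81 mod 10 = 1, so the number is invalid.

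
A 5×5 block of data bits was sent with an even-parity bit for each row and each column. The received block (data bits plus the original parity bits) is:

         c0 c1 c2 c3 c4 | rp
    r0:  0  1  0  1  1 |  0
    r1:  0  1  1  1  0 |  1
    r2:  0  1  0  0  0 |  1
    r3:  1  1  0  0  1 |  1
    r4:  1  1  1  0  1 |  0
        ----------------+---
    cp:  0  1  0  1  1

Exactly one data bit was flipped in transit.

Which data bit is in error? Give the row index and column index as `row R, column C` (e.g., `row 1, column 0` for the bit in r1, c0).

row 0, column 3

Recompute each row's even parity and compare to rp:
  r0: data parity 1, sent rp 0 → mismatch
  r1: data parity 1, sent rp 1 → ok
  r2: data parity 1, sent rp 1 → ok
  r3: data parity 1, sent rp 1 → ok
  r4: data parity 0, sent rp 0 → ok
Recompute each column's even parity and compare to cp:
  c0: data parity 0, sent cp 0 → ok
  c1: data parity 1, sent cp 1 → ok
  c2: data parity 0, sent cp 0 → ok
  c3: data parity 0, sent cp 1 → mismatch
  c4: data parity 1, sent cp 1 → ok
Exactly one row (r0) and one column (c3) fail → the flipped bit is at their intersection.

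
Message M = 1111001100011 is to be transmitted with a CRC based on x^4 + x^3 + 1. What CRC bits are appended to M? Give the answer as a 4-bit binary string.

Append 4 zeros: 11110011000110000. Divide by 11001 (XOR where the leading bit is 1):
  pos 0: 11110 XOR 11001 = 00111
  pos 2: 11101 XOR 11001 = 00100
  pos 4: 10010 XOR 11001 = 01011
  pos 5: 10110 XOR 11001 = 01111
  pos 6: 11110 XOR 11001 = 00111
  pos 8: 11111 XOR 11001 = 00110
  pos 10: 11000 XOR 11001 = 00001
Remainder (last 4 bits) = 0100. This is the CRC / FCS.

0100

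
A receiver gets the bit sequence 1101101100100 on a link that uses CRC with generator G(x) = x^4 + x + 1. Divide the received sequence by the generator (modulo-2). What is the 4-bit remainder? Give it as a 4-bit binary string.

0000

Modulo-2 division of 1101101100100 by 10011:
  pos 0: 11011 XOR 10011 = 01000
  pos 1: 10000 XOR 10011 = 00011
  pos 4: 11110 XOR 10011 = 01101
  pos 5: 11010 XOR 10011 = 01001
  pos 6: 10011 XOR 10011 = 00000
Remainder = 0000 (zero — the frame passes the CRC check).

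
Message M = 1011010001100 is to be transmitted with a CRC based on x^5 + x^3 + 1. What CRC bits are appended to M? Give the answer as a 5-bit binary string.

Append 5 zeros: 101101000110000000. Divide by 101001 (XOR where the leading bit is 1):
  pos 0: 101101 XOR 101001 = 000100
  pos 3: 100000 XOR 101001 = 001001
  pos 5: 100111 XOR 101001 = 001110
  pos 7: 111000 XOR 101001 = 010001
  pos 8: 100010 XOR 101001 = 001011
  pos 10: 101100 XOR 101001 = 000101
Remainder (last 5 bits) = 10100. This is the CRC / FCS.

10100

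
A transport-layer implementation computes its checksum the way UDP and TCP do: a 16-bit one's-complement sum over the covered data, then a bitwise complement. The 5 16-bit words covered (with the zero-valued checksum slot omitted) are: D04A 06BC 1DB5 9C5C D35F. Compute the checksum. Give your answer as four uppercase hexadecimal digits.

One's-complement addition (fold any carry out of bit 15 back into bit 0):
  0xD04A + 0x06BC = 0x0D706
  0xD706 + 0x1DB5 = 0x0F4BB
  0xF4BB + 0x9C5C = 0x19117 → wrap carry → 0x9118
  0x9118 + 0xD35F = 0x16477 → wrap carry → 0x6478
One's-complement sum = 0x6478.
Checksum = ~0x6478 & 0xFFFF = 0x9B87.

9B87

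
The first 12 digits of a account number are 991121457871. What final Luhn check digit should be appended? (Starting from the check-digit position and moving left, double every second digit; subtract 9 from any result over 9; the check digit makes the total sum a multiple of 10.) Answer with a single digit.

Partial digits right→left: 1 7 8 7 5 4 1 2 1 1 9 9
Double every second digit counting from the check-digit position (so the 1st, 3rd, 5th, ... of the partial from the right).
  doubled (with −9 where >9): 2 7 1 2 2 9 → sum 23
  kept as-is: 7 7 4 2 1 9 → sum 30
Total = 23 + 30 = 53.
Check digit = (10 − (53 mod 10)) mod 10 = 7.

7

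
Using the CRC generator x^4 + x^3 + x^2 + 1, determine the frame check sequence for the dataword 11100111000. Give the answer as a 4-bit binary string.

Append 4 zeros: 111001110000000. Divide by 11101 (XOR where the leading bit is 1):
  pos 0: 11100 XOR 11101 = 00001
  pos 4: 11110 XOR 11101 = 00011
  pos 7: 11000 XOR 11101 = 00101
  pos 9: 10100 XOR 11101 = 01001
  pos 10: 10010 XOR 11101 = 01111
Remainder (last 4 bits) = 1111. This is the CRC / FCS.

1111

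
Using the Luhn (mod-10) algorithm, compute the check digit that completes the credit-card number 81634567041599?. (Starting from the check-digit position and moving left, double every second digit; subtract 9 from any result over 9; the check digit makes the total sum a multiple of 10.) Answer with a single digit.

4

Partial digits right→left: 9 9 5 1 4 0 7 6 5 4 3 6 1 8
Double every second digit counting from the check-digit position (so the 1st, 3rd, 5th, ... of the partial from the right).
  doubled (with −9 where >9): 9 1 8 5 1 6 2 → sum 32
  kept as-is: 9 1 0 6 4 6 8 → sum 34
Total = 32 + 34 = 66.
Check digit = (10 − (66 mod 10)) mod 10 = 4.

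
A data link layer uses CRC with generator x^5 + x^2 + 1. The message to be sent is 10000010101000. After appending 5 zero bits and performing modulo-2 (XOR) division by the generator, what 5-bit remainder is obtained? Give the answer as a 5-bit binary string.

10001

Append 5 zeros: 1000001010100000000. Divide by 100101 (XOR where the leading bit is 1):
  pos 0: 100000 XOR 100101 = 000101
  pos 3: 101101 XOR 100101 = 001000
  pos 5: 100001 XOR 100101 = 000100
  pos 8: 100000 XOR 100101 = 000101
  pos 11: 101000 XOR 100101 = 001101
  pos 13: 110100 XOR 100101 = 010001
Remainder (last 5 bits) = 10001. This is the CRC / FCS.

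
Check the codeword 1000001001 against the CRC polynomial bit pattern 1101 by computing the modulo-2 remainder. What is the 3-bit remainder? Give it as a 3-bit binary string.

000

Modulo-2 division of 1000001001 by 1101:
  pos 0: 1000 XOR 1101 = 0101
  pos 1: 1010 XOR 1101 = 0111
  pos 2: 1110 XOR 1101 = 0011
  pos 4: 1110 XOR 1101 = 0011
  pos 6: 1101 XOR 1101 = 0000
Remainder = 000 (zero — the frame passes the CRC check).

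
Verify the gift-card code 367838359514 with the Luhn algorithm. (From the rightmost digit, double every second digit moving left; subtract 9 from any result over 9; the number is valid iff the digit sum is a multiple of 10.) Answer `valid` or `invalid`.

valid

From the right, keep odd positions and double even positions (subtract 9 from any doubled value over 9):
  doubled (positions 2,4,...): 2 9 6 6 5 6 → sum 34
  kept (positions 1,3,...): 4 5 5 8 8 6 → sum 36
Total = 70.
70 mod 10 = 0, so the number is valid.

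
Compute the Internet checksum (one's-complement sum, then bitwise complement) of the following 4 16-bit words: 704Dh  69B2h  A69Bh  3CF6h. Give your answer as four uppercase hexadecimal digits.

One's-complement addition (fold any carry out of bit 15 back into bit 0):
  0x704D + 0x69B2 = 0x0D9FF
  0xD9FF + 0xA69B = 0x1809A → wrap carry → 0x809B
  0x809B + 0x3CF6 = 0x0BD91
One's-complement sum = 0xBD91.
Checksum = ~0xBD91 & 0xFFFF = 0x426E.

426E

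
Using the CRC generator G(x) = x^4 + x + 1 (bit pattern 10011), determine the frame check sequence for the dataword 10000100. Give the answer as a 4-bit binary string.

Append 4 zeros: 100001000000. Divide by 10011 (XOR where the leading bit is 1):
  pos 0: 10000 XOR 10011 = 00011
  pos 3: 11100 XOR 10011 = 01111
  pos 4: 11110 XOR 10011 = 01101
  pos 5: 11010 XOR 10011 = 01001
  pos 6: 10010 XOR 10011 = 00001
Remainder (last 4 bits) = 0010. This is the CRC / FCS.

0010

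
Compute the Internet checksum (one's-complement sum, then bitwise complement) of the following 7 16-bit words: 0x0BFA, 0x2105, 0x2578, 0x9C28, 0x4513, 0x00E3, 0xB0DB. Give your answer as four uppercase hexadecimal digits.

1A8E

One's-complement addition (fold any carry out of bit 15 back into bit 0):
  0x0BFA + 0x2105 = 0x02CFF
  0x2CFF + 0x2578 = 0x05277
  0x5277 + 0x9C28 = 0x0EE9F
  0xEE9F + 0x4513 = 0x133B2 → wrap carry → 0x33B3
  0x33B3 + 0x00E3 = 0x03496
  0x3496 + 0xB0DB = 0x0E571
One's-complement sum = 0xE571.
Checksum = ~0xE571 & 0xFFFF = 0x1A8E.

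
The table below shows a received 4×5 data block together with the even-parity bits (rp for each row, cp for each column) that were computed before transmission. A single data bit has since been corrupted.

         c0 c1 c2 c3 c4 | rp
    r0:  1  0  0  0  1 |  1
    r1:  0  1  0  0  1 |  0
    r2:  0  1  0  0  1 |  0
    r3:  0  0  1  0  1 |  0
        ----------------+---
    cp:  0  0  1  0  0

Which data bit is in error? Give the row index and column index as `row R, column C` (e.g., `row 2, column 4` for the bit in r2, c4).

row 0, column 0

Recompute each row's even parity and compare to rp:
  r0: data parity 0, sent rp 1 → mismatch
  r1: data parity 0, sent rp 0 → ok
  r2: data parity 0, sent rp 0 → ok
  r3: data parity 0, sent rp 0 → ok
Recompute each column's even parity and compare to cp:
  c0: data parity 1, sent cp 0 → mismatch
  c1: data parity 0, sent cp 0 → ok
  c2: data parity 1, sent cp 1 → ok
  c3: data parity 0, sent cp 0 → ok
  c4: data parity 0, sent cp 0 → ok
Exactly one row (r0) and one column (c0) fail → the flipped bit is at their intersection.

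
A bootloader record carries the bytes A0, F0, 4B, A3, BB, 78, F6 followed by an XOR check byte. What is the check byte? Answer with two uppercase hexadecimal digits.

8D

XOR the bytes together:
  start with 0xA0
  0xA0 ⊕ 0xF0 = 0x50
  0x50 ⊕ 0x4B = 0x1B
  0x1B ⊕ 0xA3 = 0xB8
  0xB8 ⊕ 0xBB = 0x03
  0x03 ⊕ 0x78 = 0x7B
  0x7B ⊕ 0xF6 = 0x8D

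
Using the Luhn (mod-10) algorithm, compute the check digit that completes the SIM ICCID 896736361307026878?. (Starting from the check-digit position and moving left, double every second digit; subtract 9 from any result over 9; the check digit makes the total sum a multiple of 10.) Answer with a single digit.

Partial digits right→left: 8 7 8 6 2 0 7 0 3 1 6 3 6 3 7 6 9 8
Double every second digit counting from the check-digit position (so the 1st, 3rd, 5th, ... of the partial from the right).
  doubled (with −9 where >9): 7 7 4 5 6 3 3 5 9 → sum 49
  kept as-is: 7 6 0 0 1 3 3 6 8 → sum 34
Total = 49 + 34 = 83.
Check digit = (10 − (83 mod 10)) mod 10 = 7.

7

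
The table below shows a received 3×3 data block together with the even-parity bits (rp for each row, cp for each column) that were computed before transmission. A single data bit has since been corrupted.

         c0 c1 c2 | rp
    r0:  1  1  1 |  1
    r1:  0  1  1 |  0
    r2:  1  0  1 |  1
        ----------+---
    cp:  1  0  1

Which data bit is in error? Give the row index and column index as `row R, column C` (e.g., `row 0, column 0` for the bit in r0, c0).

row 2, column 0

Recompute each row's even parity and compare to rp:
  r0: data parity 1, sent rp 1 → ok
  r1: data parity 0, sent rp 0 → ok
  r2: data parity 0, sent rp 1 → mismatch
Recompute each column's even parity and compare to cp:
  c0: data parity 0, sent cp 1 → mismatch
  c1: data parity 0, sent cp 0 → ok
  c2: data parity 1, sent cp 1 → ok
Exactly one row (r2) and one column (c0) fail → the flipped bit is at their intersection.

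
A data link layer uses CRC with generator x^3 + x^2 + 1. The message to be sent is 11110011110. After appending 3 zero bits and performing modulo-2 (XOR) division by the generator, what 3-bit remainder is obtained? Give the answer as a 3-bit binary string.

Append 3 zeros: 11110011110000. Divide by 1101 (XOR where the leading bit is 1):
  pos 0: 1111 XOR 1101 = 0010
  pos 2: 1000 XOR 1101 = 0101
  pos 3: 1011 XOR 1101 = 0110
  pos 4: 1101 XOR 1101 = 0000
  pos 8: 1100 XOR 1101 = 0001
Remainder (last 3 bits) = 100. This is the CRC / FCS.

100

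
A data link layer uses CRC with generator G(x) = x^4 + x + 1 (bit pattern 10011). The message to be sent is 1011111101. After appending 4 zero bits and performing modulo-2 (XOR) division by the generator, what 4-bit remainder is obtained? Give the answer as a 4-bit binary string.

Append 4 zeros: 10111111010000. Divide by 10011 (XOR where the leading bit is 1):
  pos 0: 10111 XOR 10011 = 00100
  pos 2: 10011 XOR 10011 = 00000
  pos 7: 10100 XOR 10011 = 00111
  pos 9: 11100 XOR 10011 = 01111
Remainder (last 4 bits) = 1111. This is the CRC / FCS.

1111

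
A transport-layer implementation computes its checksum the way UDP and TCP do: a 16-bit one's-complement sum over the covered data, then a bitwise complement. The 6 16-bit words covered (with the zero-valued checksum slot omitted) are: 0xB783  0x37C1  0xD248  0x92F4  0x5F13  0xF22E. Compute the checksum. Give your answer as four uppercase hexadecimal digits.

One's-complement addition (fold any carry out of bit 15 back into bit 0):
  0xB783 + 0x37C1 = 0x0EF44
  0xEF44 + 0xD248 = 0x1C18C → wrap carry → 0xC18D
  0xC18D + 0x92F4 = 0x15481 → wrap carry → 0x5482
  0x5482 + 0x5F13 = 0x0B395
  0xB395 + 0xF22E = 0x1A5C3 → wrap carry → 0xA5C4
One's-complement sum = 0xA5C4.
Checksum = ~0xA5C4 & 0xFFFF = 0x5A3B.

5A3B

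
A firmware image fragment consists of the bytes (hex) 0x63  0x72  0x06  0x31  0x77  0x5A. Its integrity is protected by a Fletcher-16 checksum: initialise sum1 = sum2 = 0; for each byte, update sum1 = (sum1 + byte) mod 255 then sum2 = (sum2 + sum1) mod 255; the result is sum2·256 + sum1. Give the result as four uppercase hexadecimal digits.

Running sums (mod 255):
  after byte 0 (0x63): sum1=99, sum2=99
  after byte 1 (0x72): sum1=213, sum2=57
  after byte 2 (0x06): sum1=219, sum2=21
  after byte 3 (0x31): sum1=13, sum2=34
  after byte 4 (0x77): sum1=132, sum2=166
  after byte 5 (0x5A): sum1=222, sum2=133
Checksum = sum2·256 + sum1 = 133·256 + 222 = 34270 = 0x85DE.

85DE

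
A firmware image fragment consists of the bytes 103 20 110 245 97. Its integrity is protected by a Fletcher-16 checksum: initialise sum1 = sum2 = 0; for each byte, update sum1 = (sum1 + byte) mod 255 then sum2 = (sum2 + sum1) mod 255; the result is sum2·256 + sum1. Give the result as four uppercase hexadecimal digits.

Running sums (mod 255):
  after byte 0 (103): sum1=103, sum2=103
  after byte 1 (20): sum1=123, sum2=226
  after byte 2 (110): sum1=233, sum2=204
  after byte 3 (245): sum1=223, sum2=172
  after byte 4 (97): sum1=65, sum2=237
Checksum = sum2·256 + sum1 = 237·256 + 65 = 60737 = 0xED41.

ED41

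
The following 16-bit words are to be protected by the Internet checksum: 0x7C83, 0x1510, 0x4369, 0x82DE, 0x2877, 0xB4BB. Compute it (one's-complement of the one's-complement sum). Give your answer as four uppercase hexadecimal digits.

One's-complement addition (fold any carry out of bit 15 back into bit 0):
  0x7C83 + 0x1510 = 0x09193
  0x9193 + 0x4369 = 0x0D4FC
  0xD4FC + 0x82DE = 0x157DA → wrap carry → 0x57DB
  0x57DB + 0x2877 = 0x08052
  0x8052 + 0xB4BB = 0x1350D → wrap carry → 0x350E
One's-complement sum = 0x350E.
Checksum = ~0x350E & 0xFFFF = 0xCAF1.

CAF1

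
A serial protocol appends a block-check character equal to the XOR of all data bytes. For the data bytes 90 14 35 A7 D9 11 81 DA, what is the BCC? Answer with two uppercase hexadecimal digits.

XOR the bytes together:
  start with 0x90
  0x90 ⊕ 0x14 = 0x84
  0x84 ⊕ 0x35 = 0xB1
  0xB1 ⊕ 0xA7 = 0x16
  0x16 ⊕ 0xD9 = 0xCF
  0xCF ⊕ 0x11 = 0xDE
  0xDE ⊕ 0x81 = 0x5F
  0x5F ⊕ 0xDA = 0x85

85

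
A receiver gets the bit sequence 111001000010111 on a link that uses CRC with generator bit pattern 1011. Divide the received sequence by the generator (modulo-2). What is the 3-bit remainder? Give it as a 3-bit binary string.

110

Modulo-2 division of 111001000010111 by 1011:
  pos 0: 1110 XOR 1011 = 0101
  pos 1: 1010 XOR 1011 = 0001
  pos 4: 1100 XOR 1011 = 0111
  pos 5: 1110 XOR 1011 = 0101
  pos 6: 1010 XOR 1011 = 0001
  pos 9: 1101 XOR 1011 = 0110
  pos 10: 1101 XOR 1011 = 0110
  pos 11: 1101 XOR 1011 = 0110
Remainder = 110 (nonzero — an error is detected).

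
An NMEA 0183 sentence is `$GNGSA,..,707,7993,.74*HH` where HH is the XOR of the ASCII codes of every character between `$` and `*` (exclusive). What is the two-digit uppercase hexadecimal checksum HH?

XOR the ASCII codes of the payload characters:
  'G' = 0x47 → acc = 0x47
  'N' = 0x4E → acc = 0x09
  'G' = 0x47 → acc = 0x4E
  'S' = 0x53 → acc = 0x1D
  'A' = 0x41 → acc = 0x5C
  ',' = 0x2C → acc = 0x70
  '.' = 0x2E → acc = 0x5E
  '.' = 0x2E → acc = 0x70
  ',' = 0x2C → acc = 0x5C
  '7' = 0x37 → acc = 0x6B
  '0' = 0x30 → acc = 0x5B
  '7' = 0x37 → acc = 0x6C
  ',' = 0x2C → acc = 0x40
  '7' = 0x37 → acc = 0x77
  '9' = 0x39 → acc = 0x4E
  '9' = 0x39 → acc = 0x77
  '3' = 0x33 → acc = 0x44
  ',' = 0x2C → acc = 0x68
  '.' = 0x2E → acc = 0x46
  '7' = 0x37 → acc = 0x71
  '4' = 0x34 → acc = 0x45
Checksum = 0x45.

45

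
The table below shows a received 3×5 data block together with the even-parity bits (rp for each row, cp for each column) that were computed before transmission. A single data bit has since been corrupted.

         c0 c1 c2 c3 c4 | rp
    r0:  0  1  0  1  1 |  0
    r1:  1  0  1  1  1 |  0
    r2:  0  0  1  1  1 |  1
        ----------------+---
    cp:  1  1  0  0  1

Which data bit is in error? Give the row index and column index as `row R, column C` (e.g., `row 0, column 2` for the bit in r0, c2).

row 0, column 3

Recompute each row's even parity and compare to rp:
  r0: data parity 1, sent rp 0 → mismatch
  r1: data parity 0, sent rp 0 → ok
  r2: data parity 1, sent rp 1 → ok
Recompute each column's even parity and compare to cp:
  c0: data parity 1, sent cp 1 → ok
  c1: data parity 1, sent cp 1 → ok
  c2: data parity 0, sent cp 0 → ok
  c3: data parity 1, sent cp 0 → mismatch
  c4: data parity 1, sent cp 1 → ok
Exactly one row (r0) and one column (c3) fail → the flipped bit is at their intersection.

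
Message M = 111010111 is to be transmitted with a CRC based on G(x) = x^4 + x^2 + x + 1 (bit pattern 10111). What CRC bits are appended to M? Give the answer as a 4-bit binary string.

Append 4 zeros: 1110101110000. Divide by 10111 (XOR where the leading bit is 1):
  pos 0: 11101 XOR 10111 = 01010
  pos 1: 10100 XOR 10111 = 00011
  pos 4: 11111 XOR 10111 = 01000
  pos 5: 10000 XOR 10111 = 00111
  pos 7: 11100 XOR 10111 = 01011
  pos 8: 10110 XOR 10111 = 00001
Remainder (last 4 bits) = 0001. This is the CRC / FCS.

0001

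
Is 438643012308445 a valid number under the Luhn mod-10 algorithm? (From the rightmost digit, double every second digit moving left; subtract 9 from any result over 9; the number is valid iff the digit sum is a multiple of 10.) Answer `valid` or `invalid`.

invalid

From the right, keep odd positions and double even positions (subtract 9 from any doubled value over 9):
  doubled (positions 2,4,...): 8 7 6 2 6 3 6 → sum 38
  kept (positions 1,3,...): 5 4 0 2 0 4 8 4 → sum 27
Total = 65.
65 mod 10 = 5, so the number is invalid.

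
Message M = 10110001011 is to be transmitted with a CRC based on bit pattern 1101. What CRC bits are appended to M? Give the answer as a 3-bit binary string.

Append 3 zeros: 10110001011000. Divide by 1101 (XOR where the leading bit is 1):
  pos 0: 1011 XOR 1101 = 0110
  pos 1: 1100 XOR 1101 = 0001
  pos 4: 1001 XOR 1101 = 0100
  pos 5: 1000 XOR 1101 = 0101
  pos 6: 1011 XOR 1101 = 0110
  pos 7: 1101 XOR 1101 = 0000
Remainder (last 3 bits) = 000. This is the CRC / FCS.

000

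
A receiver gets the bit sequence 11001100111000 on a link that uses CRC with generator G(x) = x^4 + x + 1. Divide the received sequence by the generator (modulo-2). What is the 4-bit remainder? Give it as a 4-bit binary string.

Modulo-2 division of 11001100111000 by 10011:
  pos 0: 11001 XOR 10011 = 01010
  pos 1: 10101 XOR 10011 = 00110
  pos 3: 11000 XOR 10011 = 01011
  pos 4: 10111 XOR 10011 = 00100
  pos 6: 10011 XOR 10011 = 00000
Remainder = 0000 (zero — the frame passes the CRC check).

0000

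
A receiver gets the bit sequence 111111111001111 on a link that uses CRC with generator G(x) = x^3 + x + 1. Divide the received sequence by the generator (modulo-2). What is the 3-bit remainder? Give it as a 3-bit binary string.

Modulo-2 division of 111111111001111 by 1011:
  pos 0: 1111 XOR 1011 = 0100
  pos 1: 1001 XOR 1011 = 0010
  pos 3: 1011 XOR 1011 = 0000
  pos 7: 1100 XOR 1011 = 0111
  pos 8: 1111 XOR 1011 = 0100
  pos 9: 1001 XOR 1011 = 0010
  pos 11: 1011 XOR 1011 = 0000
Remainder = 000 (zero — the frame passes the CRC check).

000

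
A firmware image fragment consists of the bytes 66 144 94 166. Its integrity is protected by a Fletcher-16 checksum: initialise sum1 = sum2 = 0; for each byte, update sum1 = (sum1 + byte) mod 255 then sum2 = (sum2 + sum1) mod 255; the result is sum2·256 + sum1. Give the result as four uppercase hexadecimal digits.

1ED7

Running sums (mod 255):
  after byte 0 (66): sum1=66, sum2=66
  after byte 1 (144): sum1=210, sum2=21
  after byte 2 (94): sum1=49, sum2=70
  after byte 3 (166): sum1=215, sum2=30
Checksum = sum2·256 + sum1 = 30·256 + 215 = 7895 = 0x1ED7.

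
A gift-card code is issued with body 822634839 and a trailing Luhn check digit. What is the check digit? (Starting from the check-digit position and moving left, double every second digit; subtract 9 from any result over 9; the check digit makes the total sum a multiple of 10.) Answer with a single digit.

Partial digits right→left: 9 3 8 4 3 6 2 2 8
Double every second digit counting from the check-digit position (so the 1st, 3rd, 5th, ... of the partial from the right).
  doubled (with −9 where >9): 9 7 6 4 7 → sum 33
  kept as-is: 3 4 6 2 → sum 15
Total = 33 + 15 = 48.
Check digit = (10 − (48 mod 10)) mod 10 = 2.

2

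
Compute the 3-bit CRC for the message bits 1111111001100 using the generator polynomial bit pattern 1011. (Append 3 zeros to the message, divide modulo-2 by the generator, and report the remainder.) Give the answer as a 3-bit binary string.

010

Append 3 zeros: 1111111001100000. Divide by 1011 (XOR where the leading bit is 1):
  pos 0: 1111 XOR 1011 = 0100
  pos 1: 1001 XOR 1011 = 0010
  pos 3: 1011 XOR 1011 = 0000
  pos 9: 1100 XOR 1011 = 0111
  pos 10: 1110 XOR 1011 = 0101
  pos 11: 1010 XOR 1011 = 0001
Remainder (last 3 bits) = 010. This is the CRC / FCS.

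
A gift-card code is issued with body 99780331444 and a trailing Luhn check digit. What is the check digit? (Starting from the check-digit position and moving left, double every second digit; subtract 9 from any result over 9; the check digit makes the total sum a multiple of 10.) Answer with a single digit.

9

Partial digits right→left: 4 4 4 1 3 3 0 8 7 9 9
Double every second digit counting from the check-digit position (so the 1st, 3rd, 5th, ... of the partial from the right).
  doubled (with −9 where >9): 8 8 6 0 5 9 → sum 36
  kept as-is: 4 1 3 8 9 → sum 25
Total = 36 + 25 = 61.
Check digit = (10 − (61 mod 10)) mod 10 = 9.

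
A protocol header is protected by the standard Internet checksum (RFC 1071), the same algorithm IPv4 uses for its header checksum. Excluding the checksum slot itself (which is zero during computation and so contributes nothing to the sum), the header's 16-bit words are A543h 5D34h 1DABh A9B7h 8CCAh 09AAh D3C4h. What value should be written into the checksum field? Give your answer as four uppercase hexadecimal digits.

CBEB

One's-complement addition (fold any carry out of bit 15 back into bit 0):
  0xA543 + 0x5D34 = 0x10277 → wrap carry → 0x0278
  0x0278 + 0x1DAB = 0x02023
  0x2023 + 0xA9B7 = 0x0C9DA
  0xC9DA + 0x8CCA = 0x156A4 → wrap carry → 0x56A5
  0x56A5 + 0x09AA = 0x0604F
  0x604F + 0xD3C4 = 0x13413 → wrap carry → 0x3414
One's-complement sum = 0x3414.
Checksum = ~0x3414 & 0xFFFF = 0xCBEB.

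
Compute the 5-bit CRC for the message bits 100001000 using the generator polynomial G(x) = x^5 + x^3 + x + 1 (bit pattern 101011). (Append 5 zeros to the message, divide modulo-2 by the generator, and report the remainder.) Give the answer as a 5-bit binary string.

10001

Append 5 zeros: 10000100000000. Divide by 101011 (XOR where the leading bit is 1):
  pos 0: 100001 XOR 101011 = 001010
  pos 2: 101000 XOR 101011 = 000011
  pos 6: 110000 XOR 101011 = 011011
  pos 7: 110110 XOR 101011 = 011101
  pos 8: 111010 XOR 101011 = 010001
Remainder (last 5 bits) = 10001. This is the CRC / FCS.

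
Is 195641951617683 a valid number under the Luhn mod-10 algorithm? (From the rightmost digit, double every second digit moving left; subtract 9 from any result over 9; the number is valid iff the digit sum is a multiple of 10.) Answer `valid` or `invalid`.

From the right, keep odd positions and double even positions (subtract 9 from any doubled value over 9):
  doubled (positions 2,4,...): 7 5 3 1 2 3 9 → sum 30
  kept (positions 1,3,...): 3 6 1 1 9 4 5 1 → sum 30
Total = 60.
60 mod 10 = 0, so the number is valid.

valid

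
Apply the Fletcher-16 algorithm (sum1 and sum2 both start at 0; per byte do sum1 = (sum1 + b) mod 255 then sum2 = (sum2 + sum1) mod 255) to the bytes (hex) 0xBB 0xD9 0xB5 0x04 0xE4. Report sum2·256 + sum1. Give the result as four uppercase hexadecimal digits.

2034

Running sums (mod 255):
  after byte 0 (0xBB): sum1=187, sum2=187
  after byte 1 (0xD9): sum1=149, sum2=81
  after byte 2 (0xB5): sum1=75, sum2=156
  after byte 3 (0x04): sum1=79, sum2=235
  after byte 4 (0xE4): sum1=52, sum2=32
Checksum = sum2·256 + sum1 = 32·256 + 52 = 8244 = 0x2034.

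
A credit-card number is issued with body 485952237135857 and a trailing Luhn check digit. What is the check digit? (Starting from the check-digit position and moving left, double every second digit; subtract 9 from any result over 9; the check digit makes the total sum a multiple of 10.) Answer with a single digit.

Partial digits right→left: 7 5 8 5 3 1 7 3 2 2 5 9 5 8 4
Double every second digit counting from the check-digit position (so the 1st, 3rd, 5th, ... of the partial from the right).
  doubled (with −9 where >9): 5 7 6 5 4 1 1 8 → sum 37
  kept as-is: 5 5 1 3 2 9 8 → sum 33
Total = 37 + 33 = 70.
Check digit = (10 − (70 mod 10)) mod 10 = 0.

0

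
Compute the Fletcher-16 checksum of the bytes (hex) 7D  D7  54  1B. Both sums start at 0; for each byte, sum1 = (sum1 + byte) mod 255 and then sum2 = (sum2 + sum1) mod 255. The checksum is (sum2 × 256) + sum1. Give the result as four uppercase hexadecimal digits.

41C4

Running sums (mod 255):
  after byte 0 (7D): sum1=125, sum2=125
  after byte 1 (D7): sum1=85, sum2=210
  after byte 2 (54): sum1=169, sum2=124
  after byte 3 (1B): sum1=196, sum2=65
Checksum = sum2·256 + sum1 = 65·256 + 196 = 16836 = 0x41C4.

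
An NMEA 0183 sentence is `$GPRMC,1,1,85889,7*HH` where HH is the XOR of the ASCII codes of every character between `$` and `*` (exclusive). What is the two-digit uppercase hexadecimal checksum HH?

48

XOR the ASCII codes of the payload characters:
  'G' = 0x47 → acc = 0x47
  'P' = 0x50 → acc = 0x17
  'R' = 0x52 → acc = 0x45
  'M' = 0x4D → acc = 0x08
  'C' = 0x43 → acc = 0x4B
  ',' = 0x2C → acc = 0x67
  '1' = 0x31 → acc = 0x56
  ',' = 0x2C → acc = 0x7A
  '1' = 0x31 → acc = 0x4B
  ',' = 0x2C → acc = 0x67
  '8' = 0x38 → acc = 0x5F
  '5' = 0x35 → acc = 0x6A
  '8' = 0x38 → acc = 0x52
  '8' = 0x38 → acc = 0x6A
  '9' = 0x39 → acc = 0x53
  ',' = 0x2C → acc = 0x7F
  '7' = 0x37 → acc = 0x48
Checksum = 0x48.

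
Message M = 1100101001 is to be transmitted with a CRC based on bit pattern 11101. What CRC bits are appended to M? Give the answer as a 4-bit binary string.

Append 4 zeros: 11001010010000. Divide by 11101 (XOR where the leading bit is 1):
  pos 0: 11001 XOR 11101 = 00100
  pos 2: 10001 XOR 11101 = 01100
  pos 3: 11000 XOR 11101 = 00101
  pos 5: 10101 XOR 11101 = 01000
  pos 6: 10000 XOR 11101 = 01101
  pos 7: 11010 XOR 11101 = 00111
  pos 9: 11100 XOR 11101 = 00001
Remainder (last 4 bits) = 0001. This is the CRC / FCS.

0001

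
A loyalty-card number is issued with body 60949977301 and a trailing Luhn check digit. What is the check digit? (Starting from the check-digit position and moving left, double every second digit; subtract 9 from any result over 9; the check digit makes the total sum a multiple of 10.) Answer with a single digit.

Partial digits right→left: 1 0 3 7 7 9 9 4 9 0 6
Double every second digit counting from the check-digit position (so the 1st, 3rd, 5th, ... of the partial from the right).
  doubled (with −9 where >9): 2 6 5 9 9 3 → sum 34
  kept as-is: 0 7 9 4 0 → sum 20
Total = 34 + 20 = 54.
Check digit = (10 − (54 mod 10)) mod 10 = 6.

6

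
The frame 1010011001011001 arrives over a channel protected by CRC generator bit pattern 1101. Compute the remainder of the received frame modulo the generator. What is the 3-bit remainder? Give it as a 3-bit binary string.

Modulo-2 division of 1010011001011001 by 1101:
  pos 0: 1010 XOR 1101 = 0111
  pos 1: 1110 XOR 1101 = 0011
  pos 3: 1111 XOR 1101 = 0010
  pos 5: 1000 XOR 1101 = 0101
  pos 6: 1011 XOR 1101 = 0110
  pos 7: 1100 XOR 1101 = 0001
  pos 10: 1110 XOR 1101 = 0011
  pos 12: 1101 XOR 1101 = 0000
Remainder = 000 (zero — the frame passes the CRC check).

000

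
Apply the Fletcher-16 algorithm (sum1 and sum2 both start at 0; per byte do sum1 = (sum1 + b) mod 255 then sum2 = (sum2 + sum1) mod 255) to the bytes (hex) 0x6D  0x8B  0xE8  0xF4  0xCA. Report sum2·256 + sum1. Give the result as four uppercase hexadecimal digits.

Running sums (mod 255):
  after byte 0 (0x6D): sum1=109, sum2=109
  after byte 1 (0x8B): sum1=248, sum2=102
  after byte 2 (0xE8): sum1=225, sum2=72
  after byte 3 (0xF4): sum1=214, sum2=31
  after byte 4 (0xCA): sum1=161, sum2=192
Checksum = sum2·256 + sum1 = 192·256 + 161 = 49313 = 0xC0A1.

C0A1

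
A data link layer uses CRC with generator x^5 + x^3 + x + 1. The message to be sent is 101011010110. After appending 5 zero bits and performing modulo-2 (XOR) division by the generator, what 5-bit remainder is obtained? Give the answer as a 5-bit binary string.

01101

Append 5 zeros: 10101101011000000. Divide by 101011 (XOR where the leading bit is 1):
  pos 0: 101011 XOR 101011 = 000000
  pos 7: 101100 XOR 101011 = 000111
  pos 10: 111000 XOR 101011 = 010011
  pos 11: 100110 XOR 101011 = 001101
Remainder (last 5 bits) = 01101. This is the CRC / FCS.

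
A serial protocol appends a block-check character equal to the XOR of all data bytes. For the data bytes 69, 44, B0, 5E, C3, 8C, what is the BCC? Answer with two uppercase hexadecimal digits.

XOR the bytes together:
  start with 0x69
  0x69 ⊕ 0x44 = 0x2D
  0x2D ⊕ 0xB0 = 0x9D
  0x9D ⊕ 0x5E = 0xC3
  0xC3 ⊕ 0xC3 = 0x00
  0x00 ⊕ 0x8C = 0x8C

8C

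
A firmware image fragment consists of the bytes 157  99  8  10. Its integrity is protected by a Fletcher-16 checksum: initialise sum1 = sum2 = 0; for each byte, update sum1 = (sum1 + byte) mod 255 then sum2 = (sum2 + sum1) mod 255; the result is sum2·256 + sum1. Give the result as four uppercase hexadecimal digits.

BA13

Running sums (mod 255):
  after byte 0 (157): sum1=157, sum2=157
  after byte 1 (99): sum1=1, sum2=158
  after byte 2 (8): sum1=9, sum2=167
  after byte 3 (10): sum1=19, sum2=186
Checksum = sum2·256 + sum1 = 186·256 + 19 = 47635 = 0xBA13.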